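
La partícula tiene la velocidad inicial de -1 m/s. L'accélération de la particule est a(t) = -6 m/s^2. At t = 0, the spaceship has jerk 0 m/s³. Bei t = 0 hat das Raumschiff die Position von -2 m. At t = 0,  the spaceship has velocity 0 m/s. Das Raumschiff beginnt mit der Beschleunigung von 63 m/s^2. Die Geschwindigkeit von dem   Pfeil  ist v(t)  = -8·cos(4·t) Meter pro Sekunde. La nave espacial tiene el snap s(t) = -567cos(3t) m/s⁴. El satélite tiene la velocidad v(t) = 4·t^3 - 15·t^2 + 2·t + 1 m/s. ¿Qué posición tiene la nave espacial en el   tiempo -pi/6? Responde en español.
Partiendo del snap s(t) = -567·cos(3·t), tomamos 4 integrales. La antiderivada del snap es la sacudida. Usando j(0) = 0, obtenemos j(t) = -189·sin(3·t). La integral de la sacudida, con a(0) = 63, da la aceleración: a(t) = 63·cos(3·t). Integrando la aceleración y usando la condición inicial v(0) = 0, obtenemos v(t) = 21·sin(3·t). La integral de la velocidad es la posición. Usando x(0) = -2, obtenemos x(t) = 5 - 7·cos(3·t). De la ecuación de la posición x(t) = 5 - 7·cos(3·t), sustituimos t = -pi/6 para obtener x = 5.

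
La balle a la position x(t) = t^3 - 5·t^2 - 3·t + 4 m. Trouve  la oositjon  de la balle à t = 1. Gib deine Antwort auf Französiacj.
Nous avons la position x(t) = t^3 - 5·t^2 - 3·t + 4. En substituant t = 1: x(1) = -3.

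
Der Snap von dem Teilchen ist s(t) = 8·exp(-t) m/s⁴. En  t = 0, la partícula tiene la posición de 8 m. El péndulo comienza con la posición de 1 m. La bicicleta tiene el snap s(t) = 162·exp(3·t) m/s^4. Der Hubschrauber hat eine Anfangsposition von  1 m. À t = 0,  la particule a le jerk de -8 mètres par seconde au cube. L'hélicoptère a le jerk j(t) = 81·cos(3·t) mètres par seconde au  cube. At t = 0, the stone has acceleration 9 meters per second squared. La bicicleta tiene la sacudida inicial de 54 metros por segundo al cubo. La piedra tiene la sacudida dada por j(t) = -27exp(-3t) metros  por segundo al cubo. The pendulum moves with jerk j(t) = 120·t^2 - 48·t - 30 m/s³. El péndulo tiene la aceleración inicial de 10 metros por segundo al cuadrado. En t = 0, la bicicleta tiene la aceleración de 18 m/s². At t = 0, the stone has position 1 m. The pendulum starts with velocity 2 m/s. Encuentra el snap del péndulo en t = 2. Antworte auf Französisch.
Nous devons dériver notre équation du jerk j(t) = 120·t^2 - 48·t - 30 1 fois. En prenant d/dt de j(t), nous trouvons s(t) = 240·t - 48. De l'équation du snap s(t) = 240·t - 48, nous substituons t = 2 pour obtenir s = 432.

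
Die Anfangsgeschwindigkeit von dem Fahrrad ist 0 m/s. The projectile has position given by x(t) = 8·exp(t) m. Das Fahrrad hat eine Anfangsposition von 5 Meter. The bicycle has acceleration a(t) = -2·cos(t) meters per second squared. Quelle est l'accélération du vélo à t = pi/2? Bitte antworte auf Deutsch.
Mit a(t) = -2·cos(t) und Einsetzen von t = pi/2, finden wir a = 0.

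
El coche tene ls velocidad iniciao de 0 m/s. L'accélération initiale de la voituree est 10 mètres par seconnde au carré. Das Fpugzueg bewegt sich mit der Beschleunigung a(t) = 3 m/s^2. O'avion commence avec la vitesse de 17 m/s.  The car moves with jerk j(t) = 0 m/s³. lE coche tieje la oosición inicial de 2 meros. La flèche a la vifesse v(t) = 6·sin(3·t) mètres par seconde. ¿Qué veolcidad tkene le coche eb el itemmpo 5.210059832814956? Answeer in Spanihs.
Partiendo de la sacudida j(t) = 0, tomamos 2 integrales. La antiderivada de la sacudida es la aceleración. Usando a(0) = 10, obtenemos a(t) = 10. Integrando la aceleración y usando la condición inicial v(0) = 0, obtenemos v(t) = 10·t. Usando v(t) = 10·t y sustituyendo t = 5.210059832814956, encontramos v = 52.1005983281496.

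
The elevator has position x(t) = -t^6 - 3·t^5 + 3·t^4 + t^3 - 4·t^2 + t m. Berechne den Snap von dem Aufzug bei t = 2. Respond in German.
Wir müssen unsere Gleichung für die Position x(t) = -t^6 - 3·t^5 + 3·t^4 + t^3 - 4·t^2 + t 4-mal ableiten. Mit d/dt von x(t) finden wir v(t) = -6·t^5 - 15·t^4 + 12·t^3 + 3·t^2 - 8·t + 1. Die Ableitung von der Geschwindigkeit ergibt die Beschleunigung: a(t) = -30·t^4 - 60·t^3 + 36·t^2 + 6·t - 8. Durch Ableiten von der Beschleunigung erhalten wir den Ruck: j(t) = -120·t^3 - 180·t^2 + 72·t + 6. Mit d/dt von j(t) finden wir s(t) = -360·t^2 - 360·t + 72. Wir haben den Snap s(t) = -360·t^2 - 360·t + 72. Durch Einsetzen von t = 2: s(2) = -2088.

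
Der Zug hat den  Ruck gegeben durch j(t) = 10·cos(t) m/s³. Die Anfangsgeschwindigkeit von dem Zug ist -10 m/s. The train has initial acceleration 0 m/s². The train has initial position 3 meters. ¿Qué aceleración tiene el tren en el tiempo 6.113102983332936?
Partiendo de la sacudida j(t) = 10·cos(t), tomamos 1 antiderivada. Integrando la sacudida y usando la condición inicial a(0) = 0, obtenemos a(t) = 10·sin(t). Usando a(t) = 10·sin(t) y sustituyendo t = 6.113102983332936, encontramos a = -1.69263485622824.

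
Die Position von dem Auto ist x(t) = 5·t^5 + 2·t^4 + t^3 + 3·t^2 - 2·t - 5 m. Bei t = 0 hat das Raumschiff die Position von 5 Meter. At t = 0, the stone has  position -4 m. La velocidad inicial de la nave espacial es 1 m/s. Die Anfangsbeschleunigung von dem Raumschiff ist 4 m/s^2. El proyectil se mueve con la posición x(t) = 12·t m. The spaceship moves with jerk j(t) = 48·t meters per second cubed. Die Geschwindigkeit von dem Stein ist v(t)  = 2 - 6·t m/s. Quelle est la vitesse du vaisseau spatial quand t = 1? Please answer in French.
En partant du jerk j(t) = 48·t, nous prenons 2 intégrales. La primitive du jerk, avec a(0) = 4, donne l'accélération: a(t) = 24·t^2 + 4. La primitive de l'accélération est la vitesse. En utilisant v(0) = 1, nous obtenons v(t) = 8·t^3 + 4·t + 1. De l'équation de la vitesse v(t) = 8·t^3 + 4·t + 1, nous substituons t = 1 pour obtenir v = 13.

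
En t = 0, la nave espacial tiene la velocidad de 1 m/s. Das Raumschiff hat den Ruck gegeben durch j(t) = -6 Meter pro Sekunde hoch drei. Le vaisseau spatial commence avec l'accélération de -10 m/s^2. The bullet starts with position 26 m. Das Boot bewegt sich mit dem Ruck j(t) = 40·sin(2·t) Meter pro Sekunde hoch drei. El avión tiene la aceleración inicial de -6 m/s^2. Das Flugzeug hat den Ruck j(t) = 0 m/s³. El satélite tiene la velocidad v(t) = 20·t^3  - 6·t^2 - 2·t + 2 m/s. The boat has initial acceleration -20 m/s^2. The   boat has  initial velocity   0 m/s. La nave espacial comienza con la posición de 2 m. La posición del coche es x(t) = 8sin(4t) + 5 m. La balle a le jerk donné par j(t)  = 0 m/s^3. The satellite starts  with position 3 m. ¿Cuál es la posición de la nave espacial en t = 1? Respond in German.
Ausgehend von dem Ruck j(t) = -6, nehmen wir 3 Integrale. Das Integral von dem Ruck, mit a(0) = -10, ergibt die Beschleunigung: a(t) = -6·t - 10. Die Stammfunktion von der Beschleunigung, mit v(0) = 1, ergibt die Geschwindigkeit: v(t) = -3·t^2 - 10·t + 1. Das Integral von der Geschwindigkeit, mit x(0) = 2, ergibt die Position: x(t) = -t^3 - 5·t^2 + t + 2. Mit x(t) = -t^3 - 5·t^2 + t + 2 und Einsetzen von t = 1, finden wir x = -3.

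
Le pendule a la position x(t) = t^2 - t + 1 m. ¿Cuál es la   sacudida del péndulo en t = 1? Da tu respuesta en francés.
Pour résoudre ceci, nous devons prendre 3 dérivées de notre équation de la position x(t) = t^2 - t + 1. En prenant d/dt de x(t), nous trouvons v(t) = 2·t - 1. La dérivée de la vitesse donne l'accélération: a(t) = 2. En dérivant l'accélération, nous obtenons le jerk: j(t) = 0. En utilisant j(t) = 0 et en substituant t = 1, nous trouvons j = 0.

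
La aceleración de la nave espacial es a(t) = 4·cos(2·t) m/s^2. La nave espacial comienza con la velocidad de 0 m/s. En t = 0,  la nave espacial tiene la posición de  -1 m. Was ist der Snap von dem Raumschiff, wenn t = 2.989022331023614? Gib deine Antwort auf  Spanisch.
Debemos derivar nuestra ecuación de la aceleración a(t) = 4·cos(2·t) 2 veces. Tomando d/dt de a(t), encontramos j(t) = -8·sin(2·t). La derivada de la sacudida da el snap: s(t) = -16·cos(2·t). De la ecuación del snap s(t) = -16·cos(2·t), sustituimos t = 2.989022331023614 para obtener s = -15.2608753337671.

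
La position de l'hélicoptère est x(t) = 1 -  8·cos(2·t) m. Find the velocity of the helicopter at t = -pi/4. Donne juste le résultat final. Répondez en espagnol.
En t = -pi/4, v = -16.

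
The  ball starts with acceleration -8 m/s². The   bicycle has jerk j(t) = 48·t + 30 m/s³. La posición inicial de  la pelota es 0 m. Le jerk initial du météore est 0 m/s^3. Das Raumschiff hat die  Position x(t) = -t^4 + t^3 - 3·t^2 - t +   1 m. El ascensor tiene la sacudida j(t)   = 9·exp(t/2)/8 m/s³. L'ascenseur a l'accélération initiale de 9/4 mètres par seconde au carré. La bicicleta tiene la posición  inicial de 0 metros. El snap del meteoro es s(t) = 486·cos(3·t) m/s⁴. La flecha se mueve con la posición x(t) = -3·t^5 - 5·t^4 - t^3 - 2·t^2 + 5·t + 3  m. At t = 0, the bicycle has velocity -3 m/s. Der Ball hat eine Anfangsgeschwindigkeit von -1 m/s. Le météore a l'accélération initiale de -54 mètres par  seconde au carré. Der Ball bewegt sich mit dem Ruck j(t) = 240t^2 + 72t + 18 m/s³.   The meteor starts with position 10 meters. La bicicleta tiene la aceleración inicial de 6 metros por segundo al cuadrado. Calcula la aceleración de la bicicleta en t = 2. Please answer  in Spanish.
Necesitamos integrar nuestra ecuación de la sacudida j(t) = 48·t + 30 1 vez. Tomando ∫j(t)dt y aplicando a(0) = 6, encontramos a(t) = 24·t^2 + 30·t + 6. De la ecuación de la aceleración a(t) = 24·t^2 + 30·t + 6, sustituimos t = 2 para obtener a = 162.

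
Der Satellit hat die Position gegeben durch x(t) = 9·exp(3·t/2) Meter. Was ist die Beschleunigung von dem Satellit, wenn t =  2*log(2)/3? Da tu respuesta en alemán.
Ausgehend von der Position x(t) = 9·exp(3·t/2), nehmen wir 2 Ableitungen. Durch Ableiten von der Position erhalten wir die Geschwindigkeit: v(t) = 27·exp(3·t/2)/2. Durch Ableiten von der Geschwindigkeit erhalten wir die Beschleunigung: a(t) = 81·exp(3·t/2)/4. Mit a(t) = 81·exp(3·t/2)/4 und Einsetzen von t = 2*log(2)/3, finden wir a = 81/2.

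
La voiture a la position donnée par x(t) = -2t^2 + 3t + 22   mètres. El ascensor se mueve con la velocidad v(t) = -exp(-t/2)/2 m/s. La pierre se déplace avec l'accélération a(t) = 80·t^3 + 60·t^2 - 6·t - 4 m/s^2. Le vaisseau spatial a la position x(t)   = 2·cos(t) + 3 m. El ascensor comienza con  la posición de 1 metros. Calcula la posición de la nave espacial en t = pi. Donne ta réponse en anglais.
We have position x(t) = 2·cos(t) + 3. Substituting t = pi: x(pi) = 1.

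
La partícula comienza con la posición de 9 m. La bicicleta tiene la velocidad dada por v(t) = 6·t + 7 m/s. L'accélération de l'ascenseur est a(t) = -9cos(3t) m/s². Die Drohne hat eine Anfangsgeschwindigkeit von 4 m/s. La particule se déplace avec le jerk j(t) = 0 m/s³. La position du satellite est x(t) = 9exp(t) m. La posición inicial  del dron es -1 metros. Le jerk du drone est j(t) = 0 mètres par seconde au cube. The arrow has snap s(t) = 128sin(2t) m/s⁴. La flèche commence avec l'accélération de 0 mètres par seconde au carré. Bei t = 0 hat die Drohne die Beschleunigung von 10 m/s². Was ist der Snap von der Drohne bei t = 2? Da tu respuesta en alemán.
Ausgehend von dem Ruck j(t) = 0, nehmen wir 1 Ableitung. Mit d/dt von j(t) finden wir s(t) = 0. Wir haben den Snap s(t) = 0. Durch Einsetzen von t = 2: s(2) = 0.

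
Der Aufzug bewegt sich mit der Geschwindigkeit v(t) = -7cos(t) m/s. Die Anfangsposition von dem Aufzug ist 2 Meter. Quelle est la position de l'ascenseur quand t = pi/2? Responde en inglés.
To solve this, we need to take 1 antiderivative of our velocity equation v(t) = -7·cos(t). Integrating velocity and using the initial condition x(0) = 2, we get x(t) = 2 - 7·sin(t). From the given position equation x(t) = 2 - 7·sin(t), we substitute t = pi/2 to get x = -5.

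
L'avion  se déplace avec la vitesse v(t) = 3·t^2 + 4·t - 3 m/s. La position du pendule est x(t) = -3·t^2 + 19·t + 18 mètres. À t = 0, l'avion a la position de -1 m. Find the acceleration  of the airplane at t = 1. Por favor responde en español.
Debemos derivar nuestra ecuación de la velocidad v(t) = 3·t^2 + 4·t - 3 1 vez. Tomando d/dt de v(t), encontramos a(t) = 6·t + 4. De la ecuación de la aceleración a(t) = 6·t + 4, sustituimos t = 1 para obtener a = 10.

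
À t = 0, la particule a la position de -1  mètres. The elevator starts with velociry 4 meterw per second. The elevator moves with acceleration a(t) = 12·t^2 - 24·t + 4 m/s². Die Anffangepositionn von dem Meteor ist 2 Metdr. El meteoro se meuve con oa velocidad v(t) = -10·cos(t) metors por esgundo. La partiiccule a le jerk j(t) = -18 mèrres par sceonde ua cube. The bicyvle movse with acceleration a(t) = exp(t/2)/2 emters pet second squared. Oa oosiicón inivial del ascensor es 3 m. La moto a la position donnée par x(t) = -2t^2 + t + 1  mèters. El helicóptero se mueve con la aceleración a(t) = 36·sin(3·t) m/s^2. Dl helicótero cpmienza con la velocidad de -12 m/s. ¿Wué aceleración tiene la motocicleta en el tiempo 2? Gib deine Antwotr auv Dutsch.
Um dies zu lösen, müssen wir 2 Ableitungen unserer Gleichung für die Position x(t) = -2·t^2 + t + 1 nehmen. Die Ableitung von der Position ergibt die Geschwindigkeit: v(t) = 1 - 4·t. Die Ableitung von der Geschwindigkeit ergibt die Beschleunigung: a(t) = -4. Mit a(t) = -4 und Einsetzen von t = 2, finden wir a = -4.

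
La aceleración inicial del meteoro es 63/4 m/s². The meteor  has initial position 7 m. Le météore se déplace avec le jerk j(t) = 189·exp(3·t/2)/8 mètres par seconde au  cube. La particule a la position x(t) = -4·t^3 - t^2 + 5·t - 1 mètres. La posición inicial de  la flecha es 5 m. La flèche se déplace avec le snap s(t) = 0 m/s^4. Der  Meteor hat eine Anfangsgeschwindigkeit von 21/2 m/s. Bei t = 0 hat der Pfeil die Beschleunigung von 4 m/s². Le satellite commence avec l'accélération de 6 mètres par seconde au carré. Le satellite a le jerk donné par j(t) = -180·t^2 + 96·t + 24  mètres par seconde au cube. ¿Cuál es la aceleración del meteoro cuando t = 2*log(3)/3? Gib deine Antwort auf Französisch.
En partant du jerk j(t) = 189·exp(3·t/2)/8, nous prenons 1 primitive. En prenant ∫j(t)dt et en appliquant a(0) = 63/4, nous trouvons a(t) = 63·exp(3·t/2)/4. En utilisant a(t) = 63·exp(3·t/2)/4 et en substituant t = 2*log(3)/3, nous trouvons a = 189/4.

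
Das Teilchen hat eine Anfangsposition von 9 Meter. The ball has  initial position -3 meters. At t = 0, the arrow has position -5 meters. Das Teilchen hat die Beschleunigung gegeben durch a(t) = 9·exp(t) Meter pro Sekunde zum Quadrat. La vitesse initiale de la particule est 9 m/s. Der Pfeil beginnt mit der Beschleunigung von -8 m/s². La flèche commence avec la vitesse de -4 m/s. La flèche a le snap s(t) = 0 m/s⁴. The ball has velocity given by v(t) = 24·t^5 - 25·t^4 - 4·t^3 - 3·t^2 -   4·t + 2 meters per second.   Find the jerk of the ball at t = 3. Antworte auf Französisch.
En partant de la vitesse v(t) = 24·t^5 - 25·t^4 - 4·t^3 - 3·t^2 - 4·t + 2, nous prenons 2 dérivées. La dérivée de la vitesse donne l'accélération: a(t) = 120·t^4 - 100·t^3 - 12·t^2 - 6·t - 4. En dérivant l'accélération, nous obtenons le jerk: j(t) = 480·t^3 - 300·t^2 - 24·t - 6. De l'équation du jerk j(t) = 480·t^3 - 300·t^2 - 24·t - 6, nous substituons t = 3 pour obtenir j = 10182.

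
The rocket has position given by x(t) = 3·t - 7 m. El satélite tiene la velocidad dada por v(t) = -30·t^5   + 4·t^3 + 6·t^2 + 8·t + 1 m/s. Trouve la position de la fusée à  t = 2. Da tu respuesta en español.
Tenemos la posición x(t) = 3·t - 7. Sustituyendo t = 2: x(2) = -1.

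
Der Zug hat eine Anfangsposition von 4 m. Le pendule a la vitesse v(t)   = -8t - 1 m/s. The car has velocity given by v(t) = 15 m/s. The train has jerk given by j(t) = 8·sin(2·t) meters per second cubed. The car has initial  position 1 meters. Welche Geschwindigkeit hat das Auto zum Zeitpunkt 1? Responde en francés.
De l'équation de la vitesse v(t) = 15, nous substituons t = 1 pour obtenir v = 15.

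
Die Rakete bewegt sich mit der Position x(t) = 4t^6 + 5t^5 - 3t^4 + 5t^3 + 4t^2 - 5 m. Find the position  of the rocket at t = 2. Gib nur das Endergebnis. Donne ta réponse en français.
La position à t = 2 est x = 419.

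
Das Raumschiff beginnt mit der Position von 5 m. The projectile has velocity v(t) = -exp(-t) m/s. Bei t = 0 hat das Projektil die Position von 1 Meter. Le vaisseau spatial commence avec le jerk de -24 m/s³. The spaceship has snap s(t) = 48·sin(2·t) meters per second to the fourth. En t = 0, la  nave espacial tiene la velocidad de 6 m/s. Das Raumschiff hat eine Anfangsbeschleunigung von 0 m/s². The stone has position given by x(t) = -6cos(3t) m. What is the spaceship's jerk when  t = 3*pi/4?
We need to integrate our snap equation s(t) = 48·sin(2·t) 1 time. Taking ∫s(t)dt and applying j(0) = -24, we find j(t) = -24·cos(2·t). Using j(t) = -24·cos(2·t) and substituting t = 3*pi/4, we find j = 0.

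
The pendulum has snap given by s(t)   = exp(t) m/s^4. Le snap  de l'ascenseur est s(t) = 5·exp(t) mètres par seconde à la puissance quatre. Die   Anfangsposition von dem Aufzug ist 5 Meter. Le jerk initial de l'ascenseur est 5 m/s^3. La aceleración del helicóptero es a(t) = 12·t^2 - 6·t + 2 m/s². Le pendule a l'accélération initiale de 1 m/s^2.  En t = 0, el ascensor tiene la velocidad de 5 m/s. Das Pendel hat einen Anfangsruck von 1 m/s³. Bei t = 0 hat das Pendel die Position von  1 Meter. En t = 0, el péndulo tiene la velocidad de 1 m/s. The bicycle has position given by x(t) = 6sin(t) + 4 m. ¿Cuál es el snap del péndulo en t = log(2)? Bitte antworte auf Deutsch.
Wir haben den Snap s(t) = exp(t). Durch Einsetzen von t = log(2): s(log(2)) = 2.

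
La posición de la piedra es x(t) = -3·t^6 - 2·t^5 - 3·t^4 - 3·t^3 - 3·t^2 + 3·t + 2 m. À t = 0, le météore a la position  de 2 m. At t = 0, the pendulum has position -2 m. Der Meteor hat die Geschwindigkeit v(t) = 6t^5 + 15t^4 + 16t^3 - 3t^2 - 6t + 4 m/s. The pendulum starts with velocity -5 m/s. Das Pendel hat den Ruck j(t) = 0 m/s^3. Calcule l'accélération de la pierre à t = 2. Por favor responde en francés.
Pour résoudre ceci, nous devons prendre 2 dérivées de notre équation de la position x(t) = -3·t^6 - 2·t^5 - 3·t^4 - 3·t^3 - 3·t^2 + 3·t + 2. En dérivant la position, nous obtenons la vitesse: v(t) = -18·t^5 - 10·t^4 - 12·t^3 - 9·t^2 - 6·t + 3. En dérivant la vitesse, nous obtenons l'accélération: a(t) = -90·t^4 - 40·t^3 - 36·t^2 - 18·t - 6. En utilisant a(t) = -90·t^4 - 40·t^3 - 36·t^2 - 18·t - 6 et en substituant t = 2, nous trouvons a = -1946.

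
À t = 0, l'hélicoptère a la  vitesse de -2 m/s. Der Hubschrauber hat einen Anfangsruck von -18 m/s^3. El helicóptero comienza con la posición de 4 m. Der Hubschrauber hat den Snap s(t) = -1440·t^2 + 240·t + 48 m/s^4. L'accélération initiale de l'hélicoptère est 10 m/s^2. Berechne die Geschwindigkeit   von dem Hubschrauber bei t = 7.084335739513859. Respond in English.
We need to integrate our snap equation s(t) = -1440·t^2 + 240·t + 48 3 times. The antiderivative of snap, with j(0) = -18, gives jerk: j(t) = -480·t^3 + 120·t^2 + 48·t - 18. Taking ∫j(t)dt and applying a(0) = 10, we find a(t) = -120·t^4 + 40·t^3 + 24·t^2 - 18·t + 10. Integrating acceleration and using the initial condition v(0) = -2, we get v(t) = -24·t^5 + 10·t^4 + 8·t^3 - 9·t^2 + 10·t - 2. From the given velocity equation v(t) = -24·t^5 + 10·t^4 + 8·t^3 - 9·t^2 + 10·t - 2, we substitute t = 7.084335739513859 to get v = -400609.715192442.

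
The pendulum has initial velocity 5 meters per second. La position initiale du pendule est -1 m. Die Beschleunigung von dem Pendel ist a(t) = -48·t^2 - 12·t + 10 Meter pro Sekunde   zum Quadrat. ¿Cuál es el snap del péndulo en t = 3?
Partiendo de la aceleración a(t) = -48·t^2 - 12·t + 10, tomamos 2 derivadas. Derivando la aceleración, obtenemos la sacudida: j(t) = -96·t - 12. Tomando d/dt de j(t), encontramos s(t) = -96. De la ecuación del snap s(t) = -96, sustituimos t = 3 para obtener s = -96.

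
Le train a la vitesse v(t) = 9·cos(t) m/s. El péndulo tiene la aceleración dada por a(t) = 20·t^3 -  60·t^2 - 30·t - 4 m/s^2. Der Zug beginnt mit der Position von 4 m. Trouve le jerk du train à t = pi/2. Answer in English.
Starting from velocity v(t) = 9·cos(t), we take 2 derivatives. Taking d/dt of v(t), we find a(t) = -9·sin(t). Differentiating acceleration, we get jerk: j(t) = -9·cos(t). We have jerk j(t) = -9·cos(t). Substituting t = pi/2: j(pi/2) = 0.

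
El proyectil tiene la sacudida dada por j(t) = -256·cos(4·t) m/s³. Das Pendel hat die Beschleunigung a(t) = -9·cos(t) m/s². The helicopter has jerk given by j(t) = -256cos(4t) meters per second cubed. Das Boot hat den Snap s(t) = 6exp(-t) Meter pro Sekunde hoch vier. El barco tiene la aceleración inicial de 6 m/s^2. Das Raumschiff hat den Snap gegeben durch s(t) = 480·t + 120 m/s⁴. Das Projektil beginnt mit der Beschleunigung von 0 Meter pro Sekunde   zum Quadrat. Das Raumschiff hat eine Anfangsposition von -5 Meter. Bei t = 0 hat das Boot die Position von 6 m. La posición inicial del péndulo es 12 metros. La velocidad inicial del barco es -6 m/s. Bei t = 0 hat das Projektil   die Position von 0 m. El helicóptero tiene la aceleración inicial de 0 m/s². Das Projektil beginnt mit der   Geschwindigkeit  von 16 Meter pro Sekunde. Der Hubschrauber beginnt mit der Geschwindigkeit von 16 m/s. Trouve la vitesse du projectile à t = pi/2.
En partant du jerk j(t) = -256·cos(4·t), nous prenons 2 intégrales. En intégrant le jerk et en utilisant la condition initiale a(0) = 0, nous obtenons a(t) = -64·sin(4·t). L'intégrale de l'accélération, avec v(0) = 16, donne la vitesse: v(t) = 16·cos(4·t). De l'équation de la vitesse v(t) = 16·cos(4·t), nous substituons t = pi/2 pour obtenir v = 16.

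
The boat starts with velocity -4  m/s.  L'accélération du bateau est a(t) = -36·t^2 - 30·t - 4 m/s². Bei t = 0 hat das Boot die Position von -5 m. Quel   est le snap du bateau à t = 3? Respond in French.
En partant de l'accélération a(t) = -36·t^2 - 30·t - 4, nous prenons 2 dérivées. La dérivée de l'accélération donne le jerk: j(t) = -72·t - 30. En prenant d/dt de j(t), nous trouvons s(t) = -72. Nous avons le snap s(t) = -72. En substituant t = 3: s(3) = -72.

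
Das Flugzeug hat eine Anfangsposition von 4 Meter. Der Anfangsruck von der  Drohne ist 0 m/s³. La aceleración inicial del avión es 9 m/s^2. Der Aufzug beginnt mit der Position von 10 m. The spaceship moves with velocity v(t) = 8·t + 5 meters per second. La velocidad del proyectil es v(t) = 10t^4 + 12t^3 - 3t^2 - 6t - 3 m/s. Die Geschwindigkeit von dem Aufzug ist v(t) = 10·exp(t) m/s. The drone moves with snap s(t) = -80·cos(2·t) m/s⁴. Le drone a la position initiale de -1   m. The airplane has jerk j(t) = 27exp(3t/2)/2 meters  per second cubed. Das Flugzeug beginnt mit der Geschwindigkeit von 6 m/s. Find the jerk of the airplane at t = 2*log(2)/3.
Using j(t) = 27·exp(3·t/2)/2 and substituting t = 2*log(2)/3, we find j = 27.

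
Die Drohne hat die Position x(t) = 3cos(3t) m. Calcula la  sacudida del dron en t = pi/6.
Partiendo de la posición x(t) = 3·cos(3·t), tomamos 3 derivadas. Derivando la posición, obtenemos la velocidad: v(t) = -9·sin(3·t). La derivada de la velocidad da la aceleración: a(t) = -27·cos(3·t). Derivando la aceleración, obtenemos la sacudida: j(t) = 81·sin(3·t). De la ecuación de la sacudida j(t) = 81·sin(3·t), sustituimos t = pi/6 para obtener j = 81.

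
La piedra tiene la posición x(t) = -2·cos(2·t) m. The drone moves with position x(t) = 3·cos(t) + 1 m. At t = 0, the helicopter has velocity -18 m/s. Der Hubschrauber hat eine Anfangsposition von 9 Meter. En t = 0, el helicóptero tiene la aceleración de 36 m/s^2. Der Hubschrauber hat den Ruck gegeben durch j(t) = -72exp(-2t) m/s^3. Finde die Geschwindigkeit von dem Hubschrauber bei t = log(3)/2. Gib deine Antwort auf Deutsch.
Um dies zu lösen, müssen wir 2 Stammfunktionen unserer Gleichung für den Ruck j(t) = -72·exp(-2·t) finden. Mit ∫j(t)dt und Anwendung von a(0) = 36, finden wir a(t) = 36·exp(-2·t). Das Integral von der Beschleunigung ist die Geschwindigkeit. Mit v(0) = -18 erhalten wir v(t) = -18·exp(-2·t). Aus der Gleichung für die Geschwindigkeit v(t) = -18·exp(-2·t), setzen wir t = log(3)/2 ein und erhalten v = -6.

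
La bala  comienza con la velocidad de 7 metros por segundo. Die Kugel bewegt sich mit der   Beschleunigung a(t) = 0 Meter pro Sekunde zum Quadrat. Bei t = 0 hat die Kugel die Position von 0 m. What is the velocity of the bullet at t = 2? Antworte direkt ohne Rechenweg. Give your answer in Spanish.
v(2) = 7.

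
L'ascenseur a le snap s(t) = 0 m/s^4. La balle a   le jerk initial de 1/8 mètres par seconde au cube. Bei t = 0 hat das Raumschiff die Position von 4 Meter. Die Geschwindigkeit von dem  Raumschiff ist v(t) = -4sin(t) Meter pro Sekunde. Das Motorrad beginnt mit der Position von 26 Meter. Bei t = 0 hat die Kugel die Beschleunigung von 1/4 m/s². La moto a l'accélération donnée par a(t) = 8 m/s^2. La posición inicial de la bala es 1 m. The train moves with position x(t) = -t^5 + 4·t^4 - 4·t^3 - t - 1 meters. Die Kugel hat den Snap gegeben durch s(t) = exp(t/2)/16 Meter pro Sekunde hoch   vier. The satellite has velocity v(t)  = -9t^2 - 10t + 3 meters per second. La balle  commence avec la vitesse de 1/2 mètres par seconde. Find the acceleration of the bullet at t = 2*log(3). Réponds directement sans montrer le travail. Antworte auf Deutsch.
Bei t = 2*log(3), a = 3/4.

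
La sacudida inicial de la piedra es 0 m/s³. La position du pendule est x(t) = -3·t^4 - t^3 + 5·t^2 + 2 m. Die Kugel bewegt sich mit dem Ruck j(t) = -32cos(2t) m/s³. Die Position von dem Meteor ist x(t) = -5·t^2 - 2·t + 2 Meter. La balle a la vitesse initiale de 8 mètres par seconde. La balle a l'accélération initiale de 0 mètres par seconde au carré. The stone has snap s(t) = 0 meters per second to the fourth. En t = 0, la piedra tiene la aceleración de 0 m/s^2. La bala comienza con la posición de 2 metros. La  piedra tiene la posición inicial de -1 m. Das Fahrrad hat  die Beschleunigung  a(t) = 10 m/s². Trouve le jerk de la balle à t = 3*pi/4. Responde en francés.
Nous avons le jerk j(t) = -32·cos(2·t). En substituant t = 3*pi/4: j(3*pi/4) = 0.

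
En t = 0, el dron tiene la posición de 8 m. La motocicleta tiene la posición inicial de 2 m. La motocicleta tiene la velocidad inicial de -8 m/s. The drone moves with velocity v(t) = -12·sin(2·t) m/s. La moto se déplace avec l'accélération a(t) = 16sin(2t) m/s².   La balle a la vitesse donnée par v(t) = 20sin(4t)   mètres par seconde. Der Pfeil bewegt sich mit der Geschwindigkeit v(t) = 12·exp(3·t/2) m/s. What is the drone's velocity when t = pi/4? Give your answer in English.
We have velocity v(t) = -12·sin(2·t). Substituting t = pi/4: v(pi/4) = -12.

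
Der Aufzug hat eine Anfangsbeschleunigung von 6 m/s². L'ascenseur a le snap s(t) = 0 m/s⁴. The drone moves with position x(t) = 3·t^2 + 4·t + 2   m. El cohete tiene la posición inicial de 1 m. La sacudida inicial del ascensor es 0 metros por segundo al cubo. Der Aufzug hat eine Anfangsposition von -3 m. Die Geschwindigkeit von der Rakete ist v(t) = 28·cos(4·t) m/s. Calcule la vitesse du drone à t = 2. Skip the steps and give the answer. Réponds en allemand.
Die Geschwindigkeit bei t = 2 ist v = 16.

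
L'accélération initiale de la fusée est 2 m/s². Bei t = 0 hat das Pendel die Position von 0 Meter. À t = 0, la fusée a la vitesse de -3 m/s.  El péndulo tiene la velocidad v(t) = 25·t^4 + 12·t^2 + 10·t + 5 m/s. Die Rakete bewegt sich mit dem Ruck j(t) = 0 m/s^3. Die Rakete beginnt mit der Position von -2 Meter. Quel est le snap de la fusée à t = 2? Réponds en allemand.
Um dies zu lösen, müssen wir 1 Ableitung unserer Gleichung für den Ruck j(t) = 0 nehmen. Mit d/dt von j(t) finden wir s(t) = 0. Aus der Gleichung für den Snap s(t) = 0, setzen wir t = 2 ein und erhalten s = 0.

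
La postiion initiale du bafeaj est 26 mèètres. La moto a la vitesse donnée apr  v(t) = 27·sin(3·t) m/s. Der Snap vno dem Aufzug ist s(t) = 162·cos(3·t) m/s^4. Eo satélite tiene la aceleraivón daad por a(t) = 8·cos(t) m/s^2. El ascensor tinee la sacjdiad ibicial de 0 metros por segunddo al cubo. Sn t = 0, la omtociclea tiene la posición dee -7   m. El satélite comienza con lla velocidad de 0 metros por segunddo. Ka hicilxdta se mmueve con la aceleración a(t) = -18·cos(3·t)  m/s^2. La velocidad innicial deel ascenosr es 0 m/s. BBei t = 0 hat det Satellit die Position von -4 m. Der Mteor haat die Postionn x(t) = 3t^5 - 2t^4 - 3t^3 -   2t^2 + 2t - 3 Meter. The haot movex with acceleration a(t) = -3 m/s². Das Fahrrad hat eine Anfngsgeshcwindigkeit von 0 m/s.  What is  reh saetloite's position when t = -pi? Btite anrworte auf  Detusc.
Ausgehend von der Beschleunigung a(t) = 8·cos(t), nehmen wir 2 Integrale. Das Integral von der Beschleunigung, mit v(0) = 0, ergibt die Geschwindigkeit: v(t) = 8·sin(t). Durch Integration von der Geschwindigkeit und Verwendung der Anfangsbedingung x(0) = -4, erhalten wir x(t) = 4 - 8·cos(t). Wir haben die Position x(t) = 4 - 8·cos(t). Durch Einsetzen von t = -pi: x(-pi) = 12.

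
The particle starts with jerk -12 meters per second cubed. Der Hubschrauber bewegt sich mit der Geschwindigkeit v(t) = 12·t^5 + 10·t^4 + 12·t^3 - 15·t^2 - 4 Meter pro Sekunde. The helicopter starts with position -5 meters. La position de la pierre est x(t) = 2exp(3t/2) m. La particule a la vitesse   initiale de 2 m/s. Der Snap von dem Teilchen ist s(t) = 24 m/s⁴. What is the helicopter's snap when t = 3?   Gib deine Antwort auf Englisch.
To solve this, we need to take 3 derivatives of our velocity equation v(t) = 12·t^5 + 10·t^4 + 12·t^3 - 15·t^2 - 4. Differentiating velocity, we get acceleration: a(t) = 60·t^4 + 40·t^3 + 36·t^2 - 30·t. Taking d/dt of a(t), we find j(t) = 240·t^3 + 120·t^2 + 72·t - 30. Taking d/dt of j(t), we find s(t) = 720·t^2 + 240·t + 72. We have snap s(t) = 720·t^2 + 240·t + 72. Substituting t = 3: s(3) = 7272.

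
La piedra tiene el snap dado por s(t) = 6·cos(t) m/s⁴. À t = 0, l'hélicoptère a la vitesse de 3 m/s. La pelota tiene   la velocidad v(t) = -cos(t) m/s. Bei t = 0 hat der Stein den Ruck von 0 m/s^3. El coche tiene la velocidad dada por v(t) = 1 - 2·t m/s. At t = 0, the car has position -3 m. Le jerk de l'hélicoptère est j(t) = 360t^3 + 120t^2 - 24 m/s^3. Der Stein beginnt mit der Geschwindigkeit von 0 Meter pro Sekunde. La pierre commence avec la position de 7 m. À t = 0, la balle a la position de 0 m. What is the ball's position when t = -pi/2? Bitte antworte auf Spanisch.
Necesitamos integrar nuestra ecuación de la velocidad v(t) = -cos(t) 1 vez. La integral de la velocidad, con x(0) = 0, da la posición: x(t) = -sin(t). Tenemos la posición x(t) = -sin(t). Sustituyendo t = -pi/2: x(-pi/2) = 1.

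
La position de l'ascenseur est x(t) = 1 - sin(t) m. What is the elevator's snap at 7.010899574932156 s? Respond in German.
Ausgehend von der Position x(t) = 1 - sin(t), nehmen wir 4 Ableitungen. Die Ableitung von der Position ergibt die Geschwindigkeit: v(t) = -cos(t). Durch Ableiten von der Geschwindigkeit erhalten wir die Beschleunigung: a(t) = sin(t). Mit d/dt von a(t) finden wir j(t) = cos(t). Mit d/dt von j(t) finden wir s(t) = -sin(t). Wir haben den Snap s(t) = -sin(t). Durch Einsetzen von t = 7.010899574932156: s(7.010899574932156) = -0.665164625272018.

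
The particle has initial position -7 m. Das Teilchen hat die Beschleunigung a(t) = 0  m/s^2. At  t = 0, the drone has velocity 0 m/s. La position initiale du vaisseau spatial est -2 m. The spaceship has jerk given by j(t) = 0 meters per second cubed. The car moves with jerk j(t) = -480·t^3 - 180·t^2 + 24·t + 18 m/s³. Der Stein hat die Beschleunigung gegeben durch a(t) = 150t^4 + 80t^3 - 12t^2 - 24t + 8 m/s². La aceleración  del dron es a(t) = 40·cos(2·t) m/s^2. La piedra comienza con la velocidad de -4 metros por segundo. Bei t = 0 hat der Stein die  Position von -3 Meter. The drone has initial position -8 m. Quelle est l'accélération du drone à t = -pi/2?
Nous avons l'accélération a(t) = 40·cos(2·t). En substituant t = -pi/2: a(-pi/2) = -40.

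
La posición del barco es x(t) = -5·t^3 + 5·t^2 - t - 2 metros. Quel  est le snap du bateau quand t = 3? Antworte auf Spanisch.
Debemos derivar nuestra ecuación de la posición x(t) = -5·t^3 + 5·t^2 - t - 2 4 veces. Tomando d/dt de x(t), encontramos v(t) = -15·t^2 + 10·t - 1. La derivada de la velocidad da la aceleración: a(t) = 10 - 30·t. Tomando d/dt de a(t), encontramos j(t) = -30. Derivando la sacudida, obtenemos el snap: s(t) = 0. Tenemos el snap s(t) = 0. Sustituyendo t = 3: s(3) = 0.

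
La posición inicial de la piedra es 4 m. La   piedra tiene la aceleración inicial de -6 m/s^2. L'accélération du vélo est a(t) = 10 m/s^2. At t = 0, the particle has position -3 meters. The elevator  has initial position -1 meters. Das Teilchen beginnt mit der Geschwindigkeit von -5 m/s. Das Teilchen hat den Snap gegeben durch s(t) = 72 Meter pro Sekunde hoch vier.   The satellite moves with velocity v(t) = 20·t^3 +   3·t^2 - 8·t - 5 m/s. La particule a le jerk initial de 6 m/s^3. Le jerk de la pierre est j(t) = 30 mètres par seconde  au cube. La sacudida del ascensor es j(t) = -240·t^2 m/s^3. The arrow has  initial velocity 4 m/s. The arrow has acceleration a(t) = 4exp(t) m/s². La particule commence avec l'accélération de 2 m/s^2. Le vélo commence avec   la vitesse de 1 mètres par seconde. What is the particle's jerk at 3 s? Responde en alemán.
Ausgehend von dem Snap s(t) = 72, nehmen wir 1 Stammfunktion. Die Stammfunktion von dem Snap, mit j(0) = 6, ergibt den Ruck: j(t) = 72·t + 6. Wir haben den Ruck j(t) = 72·t + 6. Durch Einsetzen von t = 3: j(3) = 222.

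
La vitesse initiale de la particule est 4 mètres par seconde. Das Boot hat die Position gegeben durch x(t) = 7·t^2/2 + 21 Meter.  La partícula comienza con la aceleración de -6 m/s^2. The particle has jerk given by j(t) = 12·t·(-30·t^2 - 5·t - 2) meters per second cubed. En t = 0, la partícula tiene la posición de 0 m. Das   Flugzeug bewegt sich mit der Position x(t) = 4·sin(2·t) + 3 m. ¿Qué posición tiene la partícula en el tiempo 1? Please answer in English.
Starting from jerk j(t) = 12·t·(-30·t^2 - 5·t - 2), we take 3 antiderivatives. Finding the integral of j(t) and using a(0) = -6: a(t) = -90·t^4 - 20·t^3 - 12·t^2 - 6. The integral of acceleration, with v(0) = 4, gives velocity: v(t) = -18·t^5 - 5·t^4 - 4·t^3 - 6·t + 4. The integral of velocity is position. Using x(0) = 0, we get x(t) = -3·t^6 - t^5 - t^4 - 3·t^2 + 4·t. From the given position equation x(t) = -3·t^6 - t^5 - t^4 - 3·t^2 + 4·t, we substitute t = 1 to get x = -4.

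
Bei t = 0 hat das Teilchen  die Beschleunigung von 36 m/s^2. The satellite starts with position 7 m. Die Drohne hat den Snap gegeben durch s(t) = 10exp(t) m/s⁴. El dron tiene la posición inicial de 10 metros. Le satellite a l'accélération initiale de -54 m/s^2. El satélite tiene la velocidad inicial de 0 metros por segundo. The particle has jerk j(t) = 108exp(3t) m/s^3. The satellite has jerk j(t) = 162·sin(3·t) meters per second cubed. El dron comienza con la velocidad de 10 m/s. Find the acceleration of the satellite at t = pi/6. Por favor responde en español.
Debemos encontrar la integral de nuestra ecuación de la sacudida j(t) = 162·sin(3·t) 1 vez. Tomando ∫j(t)dt y aplicando a(0) = -54, encontramos a(t) = -54·cos(3·t). De la ecuación de la aceleración a(t) = -54·cos(3·t), sustituimos t = pi/6 para obtener a = 0.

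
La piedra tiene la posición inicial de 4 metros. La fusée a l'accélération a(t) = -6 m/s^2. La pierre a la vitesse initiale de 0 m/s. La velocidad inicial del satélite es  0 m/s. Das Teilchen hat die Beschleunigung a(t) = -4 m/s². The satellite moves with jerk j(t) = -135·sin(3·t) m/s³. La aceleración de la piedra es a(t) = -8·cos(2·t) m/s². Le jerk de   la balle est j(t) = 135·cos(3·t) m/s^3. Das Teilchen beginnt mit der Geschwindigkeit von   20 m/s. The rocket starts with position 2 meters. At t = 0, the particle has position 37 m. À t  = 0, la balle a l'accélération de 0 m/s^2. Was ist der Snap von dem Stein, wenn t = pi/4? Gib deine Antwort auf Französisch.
Nous devons dériver notre équation de l'accélération a(t) = -8·cos(2·t) 2 fois. En dérivant l'accélération, nous obtenons le jerk: j(t) = 16·sin(2·t). La dérivée du jerk donne le snap: s(t) = 32·cos(2·t). Nous avons le snap s(t) = 32·cos(2·t). En substituant t = pi/4: s(pi/4) = 0.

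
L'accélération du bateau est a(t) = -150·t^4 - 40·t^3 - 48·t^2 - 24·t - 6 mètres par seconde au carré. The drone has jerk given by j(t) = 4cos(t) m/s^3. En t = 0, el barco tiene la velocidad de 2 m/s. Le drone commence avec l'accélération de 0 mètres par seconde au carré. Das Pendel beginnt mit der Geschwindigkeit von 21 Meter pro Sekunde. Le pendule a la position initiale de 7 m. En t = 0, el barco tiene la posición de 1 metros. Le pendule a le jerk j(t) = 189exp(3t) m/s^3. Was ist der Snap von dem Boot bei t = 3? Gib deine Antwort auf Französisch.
En partant de l'accélération a(t) = -150·t^4 - 40·t^3 - 48·t^2 - 24·t - 6, nous prenons 2 dérivées. En dérivant l'accélération, nous obtenons le jerk: j(t) = -600·t^3 - 120·t^2 - 96·t - 24. La dérivée du jerk donne le snap: s(t) = -1800·t^2 - 240·t - 96. De l'équation du snap s(t) = -1800·t^2 - 240·t - 96, nous substituons t = 3 pour obtenir s = -17016.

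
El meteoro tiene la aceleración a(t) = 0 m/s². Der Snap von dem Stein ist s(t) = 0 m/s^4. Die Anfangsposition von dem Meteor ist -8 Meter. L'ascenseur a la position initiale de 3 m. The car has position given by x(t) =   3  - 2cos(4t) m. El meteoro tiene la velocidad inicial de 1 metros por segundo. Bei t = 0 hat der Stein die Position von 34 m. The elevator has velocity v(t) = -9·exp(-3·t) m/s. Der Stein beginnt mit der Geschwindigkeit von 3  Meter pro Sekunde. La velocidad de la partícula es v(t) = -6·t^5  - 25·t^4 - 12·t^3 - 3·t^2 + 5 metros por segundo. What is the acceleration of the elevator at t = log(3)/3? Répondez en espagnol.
Debemos derivar nuestra ecuación de la velocidad v(t) = -9·exp(-3·t) 1 vez. La derivada de la velocidad da la aceleración: a(t) = 27·exp(-3·t). Tenemos la aceleración a(t) = 27·exp(-3·t). Sustituyendo t = log(3)/3: a(log(3)/3) = 9.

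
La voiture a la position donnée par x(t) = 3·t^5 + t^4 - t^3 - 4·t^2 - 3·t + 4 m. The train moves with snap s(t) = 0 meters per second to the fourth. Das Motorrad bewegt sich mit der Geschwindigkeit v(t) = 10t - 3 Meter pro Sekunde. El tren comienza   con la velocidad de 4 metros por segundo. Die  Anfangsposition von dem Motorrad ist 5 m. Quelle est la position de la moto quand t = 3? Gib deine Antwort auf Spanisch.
Para resolver esto, necesitamos tomar 1 integral de nuestra ecuación de la velocidad v(t) = 10·t - 3. La integral de la velocidad, con x(0) = 5, da la posición: x(t) = 5·t^2 - 3·t + 5. Tenemos la posición x(t) = 5·t^2 - 3·t + 5. Sustituyendo t = 3: x(3) = 41.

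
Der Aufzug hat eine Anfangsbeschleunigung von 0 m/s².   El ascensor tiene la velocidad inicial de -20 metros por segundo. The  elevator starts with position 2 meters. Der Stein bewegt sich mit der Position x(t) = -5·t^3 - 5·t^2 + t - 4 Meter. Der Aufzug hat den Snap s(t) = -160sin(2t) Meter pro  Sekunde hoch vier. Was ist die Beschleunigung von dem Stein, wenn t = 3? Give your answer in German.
Wir müssen unsere Gleichung für die Position x(t) = -5·t^3 - 5·t^2 + t - 4 2-mal ableiten. Durch Ableiten von der Position erhalten wir die Geschwindigkeit: v(t) = -15·t^2 - 10·t + 1. Mit d/dt von v(t) finden wir a(t) = -30·t - 10. Wir haben die Beschleunigung a(t) = -30·t - 10. Durch Einsetzen von t = 3: a(3) = -100.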